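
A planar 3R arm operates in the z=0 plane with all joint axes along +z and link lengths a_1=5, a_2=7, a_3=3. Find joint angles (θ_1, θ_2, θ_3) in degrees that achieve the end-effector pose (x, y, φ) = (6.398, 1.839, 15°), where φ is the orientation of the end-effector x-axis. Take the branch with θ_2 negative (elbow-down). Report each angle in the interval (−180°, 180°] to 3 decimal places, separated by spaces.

123.763 -149.996 41.233

wrist centre = target − a_3·(cos φ, sin φ) = (3.5002, 1.0625)
cos θ_2 = (13.3806−5²−7²)/(2·5·7) = -0.8660; θ_2 = -149.9962° (elbow-down)
β = atan2(1.0625,3.5002) = 16.8864°; ψ = atan2(-3.5004,-1.0619) = -106.8766°
θ_1 = β − ψ = 123.7630°
θ_3 = φ − θ_1 − θ_2 = 41.2331° (wrapped to (-180°,180°])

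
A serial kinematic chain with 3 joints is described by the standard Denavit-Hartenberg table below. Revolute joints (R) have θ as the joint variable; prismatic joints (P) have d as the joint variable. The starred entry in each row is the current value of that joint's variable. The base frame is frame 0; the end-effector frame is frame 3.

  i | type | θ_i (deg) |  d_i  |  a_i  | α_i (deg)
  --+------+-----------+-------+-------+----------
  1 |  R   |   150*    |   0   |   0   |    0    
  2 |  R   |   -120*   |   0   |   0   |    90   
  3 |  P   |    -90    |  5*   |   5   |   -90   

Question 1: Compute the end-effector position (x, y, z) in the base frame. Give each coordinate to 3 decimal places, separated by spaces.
after link 1: o_1 = (0.0000, 0.0000, 0.0000)
after link 2: o_2 = (0.0000, 0.0000, 0.0000)
after link 3: o_3 = (2.5000, -4.3301, -5.0000)

2.500 -4.330 -5.000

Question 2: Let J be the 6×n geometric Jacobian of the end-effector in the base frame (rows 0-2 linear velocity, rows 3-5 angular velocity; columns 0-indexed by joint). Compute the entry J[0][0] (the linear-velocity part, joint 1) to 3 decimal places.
axis z_0 = ẑ; lever o_n−o_0 = (2.5000,-4.3301,-5.0000)
cross product → J_v[:, 0] = (4.3301,2.5000,-0.0000)
J_ω[:, 0] = z_0
entry J[0][0] = 4.3301

4.330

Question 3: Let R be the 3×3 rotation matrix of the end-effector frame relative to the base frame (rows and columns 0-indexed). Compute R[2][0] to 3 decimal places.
-1.000

End-effector x-axis (col 0 of R) = (0.0000,-0.0000,-1.0000)
R[2][0] = -1.0000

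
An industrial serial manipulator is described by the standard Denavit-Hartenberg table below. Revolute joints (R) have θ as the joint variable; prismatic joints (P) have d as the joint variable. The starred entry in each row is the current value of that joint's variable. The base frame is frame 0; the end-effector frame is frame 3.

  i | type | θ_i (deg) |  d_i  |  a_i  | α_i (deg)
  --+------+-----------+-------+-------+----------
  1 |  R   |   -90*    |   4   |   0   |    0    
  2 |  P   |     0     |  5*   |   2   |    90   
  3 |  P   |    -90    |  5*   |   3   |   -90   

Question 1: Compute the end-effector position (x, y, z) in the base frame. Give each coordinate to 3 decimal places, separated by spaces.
-5.000 -2.000 6.000

after link 1: o_1 = (0.0000, 0.0000, 4.0000)
after link 2: o_2 = (0.0000, -2.0000, 9.0000)
after link 3: o_3 = (-5.0000, -2.0000, 6.0000)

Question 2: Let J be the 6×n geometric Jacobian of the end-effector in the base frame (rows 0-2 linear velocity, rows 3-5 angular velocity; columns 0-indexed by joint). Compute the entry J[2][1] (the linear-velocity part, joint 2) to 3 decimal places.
prismatic axis z_1 = (0.0000,0.0000,1.0000)
J_v[:, 1] = z_1; J_ω[:, 1] = (0,0,0)
entry J[2][1] = 1.0000

1.000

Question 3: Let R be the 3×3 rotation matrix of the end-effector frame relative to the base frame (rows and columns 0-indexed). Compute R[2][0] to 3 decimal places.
End-effector x-axis (col 0 of R) = (-0.0000,-0.0000,-1.0000)
R[2][0] = -1.0000

-1.000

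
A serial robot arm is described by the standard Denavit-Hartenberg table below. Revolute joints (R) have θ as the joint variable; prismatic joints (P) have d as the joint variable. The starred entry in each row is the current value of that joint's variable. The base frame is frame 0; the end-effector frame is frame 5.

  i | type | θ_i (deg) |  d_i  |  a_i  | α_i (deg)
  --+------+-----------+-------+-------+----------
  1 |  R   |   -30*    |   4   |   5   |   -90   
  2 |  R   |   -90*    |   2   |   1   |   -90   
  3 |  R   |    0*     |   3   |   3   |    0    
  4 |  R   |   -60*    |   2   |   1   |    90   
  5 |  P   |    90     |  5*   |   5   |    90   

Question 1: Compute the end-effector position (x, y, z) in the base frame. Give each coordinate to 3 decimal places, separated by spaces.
15.673 -2.853 4.170

after link 1: o_1 = (4.3301, -2.5000, 4.0000)
after link 2: o_2 = (5.3301, -0.7679, 5.0000)
after link 3: o_3 = (7.9282, -2.2679, 8.0000)
after link 4: o_4 = (10.0933, -2.5179, 8.5000)
after link 5: o_5 = (15.6734, -2.8529, 4.1699)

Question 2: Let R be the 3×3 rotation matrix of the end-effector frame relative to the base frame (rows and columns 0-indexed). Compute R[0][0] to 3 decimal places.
0.866

End-effector x-axis (col 0 of R) = (0.8660,-0.5000,0.0000)
R[0][0] = 0.8660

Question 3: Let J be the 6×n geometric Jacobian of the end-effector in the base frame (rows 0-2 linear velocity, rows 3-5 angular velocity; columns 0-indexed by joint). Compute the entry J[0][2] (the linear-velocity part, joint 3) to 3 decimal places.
0.415

axis z_2 = (0.8660,-0.5000,-0.0000); lever o_n−o_2 = (10.3433,-2.0849,-0.8301)
cross product → J_v[:, 2] = (0.4151,0.7189,3.3660)
J_ω[:, 2] = z_2
entry J[0][2] = 0.4151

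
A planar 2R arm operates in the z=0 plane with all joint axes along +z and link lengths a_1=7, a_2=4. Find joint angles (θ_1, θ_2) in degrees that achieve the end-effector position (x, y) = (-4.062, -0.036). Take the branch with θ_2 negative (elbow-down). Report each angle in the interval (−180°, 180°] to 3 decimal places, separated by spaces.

-150.000 -150.003

cos θ_2 = (16.5011−7²−4²)/(2·7·4) = -0.8661; θ_2 = -150.0029° (elbow-down)
β = atan2(-0.0360,-4.0620) = -179.4922°; ψ = atan2(-1.9998,3.5358) = -29.4922°
θ_1 = β − ψ = -150.0000°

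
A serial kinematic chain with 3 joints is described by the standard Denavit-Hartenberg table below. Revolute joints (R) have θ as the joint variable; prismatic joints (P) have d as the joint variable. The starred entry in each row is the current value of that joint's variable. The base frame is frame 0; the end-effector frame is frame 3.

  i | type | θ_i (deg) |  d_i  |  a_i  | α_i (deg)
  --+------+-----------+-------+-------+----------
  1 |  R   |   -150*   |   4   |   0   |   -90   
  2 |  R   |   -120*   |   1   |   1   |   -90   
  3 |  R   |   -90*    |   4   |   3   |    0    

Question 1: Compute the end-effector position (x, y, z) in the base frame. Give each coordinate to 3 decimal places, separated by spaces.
-0.567 -4.946 6.866

after link 1: o_1 = (0.0000, 0.0000, 4.0000)
after link 2: o_2 = (0.9330, -0.6160, 4.8660)
after link 3: o_3 = (-0.5670, -4.9462, 6.8660)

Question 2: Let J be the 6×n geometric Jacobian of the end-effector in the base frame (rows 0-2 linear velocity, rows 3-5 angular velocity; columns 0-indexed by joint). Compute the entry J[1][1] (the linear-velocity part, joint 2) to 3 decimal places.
axis z_1 = (0.5000,-0.8660,0.0000); lever o_n−o_1 = (-0.5670,-4.9462,2.8660)
cross product → J_v[:, 1] = (-2.4821,-1.4330,-2.9641)
J_ω[:, 1] = z_1
entry J[1][1] = -1.4330

-1.433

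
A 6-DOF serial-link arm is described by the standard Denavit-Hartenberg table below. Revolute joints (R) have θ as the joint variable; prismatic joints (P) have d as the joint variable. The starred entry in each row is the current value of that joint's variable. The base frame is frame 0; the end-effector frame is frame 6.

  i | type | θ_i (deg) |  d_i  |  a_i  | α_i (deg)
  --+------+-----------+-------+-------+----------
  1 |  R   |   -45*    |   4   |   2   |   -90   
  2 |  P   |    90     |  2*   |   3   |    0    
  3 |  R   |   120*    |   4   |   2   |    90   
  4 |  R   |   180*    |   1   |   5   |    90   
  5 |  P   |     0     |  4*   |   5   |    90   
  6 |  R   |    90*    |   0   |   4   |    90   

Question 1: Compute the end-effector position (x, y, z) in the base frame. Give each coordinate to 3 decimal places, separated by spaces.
15.859 3.940 -3.866

after link 1: o_1 = (1.4142, -1.4142, 4.0000)
after link 2: o_2 = (2.8284, 0.0000, 1.0000)
after link 3: o_3 = (4.4321, 4.0532, 2.0000)
after link 4: o_4 = (7.1404, 1.3449, -1.3660)
after link 5: o_5 = (13.0307, 1.1114, -3.8660)
after link 6: o_6 = (15.8591, 3.9399, -3.8660)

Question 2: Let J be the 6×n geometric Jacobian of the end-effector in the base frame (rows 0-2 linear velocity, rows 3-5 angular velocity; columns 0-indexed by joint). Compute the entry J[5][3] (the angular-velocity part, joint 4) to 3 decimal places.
axis z_3 = (-0.3536,0.3536,-0.8660); lever o_n−o_3 = (11.4270,-0.1133,-5.8660)
cross product → J_v[:, 3] = (-2.1721,-11.9700,-4.0000)
J_ω[:, 3] = z_3
entry J[5][3] = -0.8660

-0.866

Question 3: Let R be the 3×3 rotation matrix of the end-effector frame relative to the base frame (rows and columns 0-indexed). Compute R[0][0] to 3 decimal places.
0.707

End-effector x-axis (col 0 of R) = (0.7071,0.7071,0.0000)
R[0][0] = 0.7071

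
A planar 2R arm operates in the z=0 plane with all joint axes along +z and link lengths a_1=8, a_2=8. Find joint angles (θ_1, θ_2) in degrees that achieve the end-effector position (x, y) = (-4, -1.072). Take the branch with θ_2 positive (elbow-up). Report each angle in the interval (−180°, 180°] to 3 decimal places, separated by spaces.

cos θ_2 = (17.1492−8²−8²)/(2·8·8) = -0.8660; θ_2 = 149.9996° (elbow-up)
β = atan2(-1.0720,-4.0000) = -164.9973°; ψ = atan2(4.0000,1.0718) = 74.9998°
θ_1 = β − ψ = -239.9971°

120.003 150.000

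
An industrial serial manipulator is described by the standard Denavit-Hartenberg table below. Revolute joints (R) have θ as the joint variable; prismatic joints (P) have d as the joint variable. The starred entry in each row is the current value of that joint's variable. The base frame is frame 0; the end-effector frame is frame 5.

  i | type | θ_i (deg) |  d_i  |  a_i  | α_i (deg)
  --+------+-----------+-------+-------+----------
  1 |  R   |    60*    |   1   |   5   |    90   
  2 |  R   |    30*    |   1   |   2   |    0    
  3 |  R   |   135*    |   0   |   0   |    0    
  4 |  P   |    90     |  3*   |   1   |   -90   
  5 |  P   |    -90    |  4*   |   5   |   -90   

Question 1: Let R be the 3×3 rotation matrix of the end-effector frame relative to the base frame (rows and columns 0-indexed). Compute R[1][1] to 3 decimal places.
End-effector y-axis (col 1 of R) = (-0.4830,-0.8365,0.2588)
R[1][1] = -0.8365

-0.837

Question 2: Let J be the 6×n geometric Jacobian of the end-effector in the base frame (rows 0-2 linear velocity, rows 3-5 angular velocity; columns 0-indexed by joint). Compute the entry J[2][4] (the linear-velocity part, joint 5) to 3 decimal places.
-0.259

prismatic axis z_4 = (0.4830,0.8365,-0.2588)
J_v[:, 4] = z_4; J_ω[:, 4] = (0,0,0)
entry J[2][4] = -0.2588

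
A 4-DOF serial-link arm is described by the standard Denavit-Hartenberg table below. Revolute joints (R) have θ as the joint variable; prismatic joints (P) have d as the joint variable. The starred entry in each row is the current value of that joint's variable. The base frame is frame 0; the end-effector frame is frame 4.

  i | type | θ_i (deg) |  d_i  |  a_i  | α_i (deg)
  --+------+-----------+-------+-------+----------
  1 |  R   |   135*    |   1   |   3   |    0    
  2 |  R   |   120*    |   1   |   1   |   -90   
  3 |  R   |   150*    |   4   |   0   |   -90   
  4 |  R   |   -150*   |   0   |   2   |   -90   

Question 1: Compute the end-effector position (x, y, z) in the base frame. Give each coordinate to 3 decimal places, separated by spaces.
2.061 -1.588 2.866

after link 1: o_1 = (-2.1213, 2.1213, 1.0000)
after link 2: o_2 = (-2.3801, 1.1554, 2.0000)
after link 3: o_3 = (1.4836, 0.1201, 2.0000)
after link 4: o_4 = (2.0613, -1.5876, 2.8660)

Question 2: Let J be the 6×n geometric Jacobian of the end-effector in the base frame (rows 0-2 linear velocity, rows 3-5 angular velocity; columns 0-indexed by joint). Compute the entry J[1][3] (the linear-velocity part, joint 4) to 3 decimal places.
axis z_3 = (0.1294,0.4830,0.8660); lever o_n−o_3 = (0.5777,-1.7077,0.8660)
cross product → J_v[:, 3] = (1.8972,0.3882,-0.5000)
J_ω[:, 3] = z_3
entry J[1][3] = 0.3882

0.388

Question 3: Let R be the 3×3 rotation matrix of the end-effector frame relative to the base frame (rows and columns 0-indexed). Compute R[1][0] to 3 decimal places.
End-effector x-axis (col 0 of R) = (0.2888,-0.8539,0.4330)
R[1][0] = -0.8539

-0.854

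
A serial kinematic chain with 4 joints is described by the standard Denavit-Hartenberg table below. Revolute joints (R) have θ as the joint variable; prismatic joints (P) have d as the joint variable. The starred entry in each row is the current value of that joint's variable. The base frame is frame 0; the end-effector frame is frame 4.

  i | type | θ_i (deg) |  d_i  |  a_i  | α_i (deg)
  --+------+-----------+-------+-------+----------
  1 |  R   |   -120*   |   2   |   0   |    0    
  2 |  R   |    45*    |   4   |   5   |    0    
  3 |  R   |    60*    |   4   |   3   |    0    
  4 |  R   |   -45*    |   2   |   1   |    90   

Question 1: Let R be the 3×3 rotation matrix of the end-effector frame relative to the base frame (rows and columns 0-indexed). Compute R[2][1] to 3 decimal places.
1.000

End-effector y-axis (col 1 of R) = (0.0000,0.0000,1.0000)
R[2][1] = 1.0000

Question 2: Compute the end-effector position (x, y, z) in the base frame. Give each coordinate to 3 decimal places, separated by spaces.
4.692 -6.472 12.000

after link 1: o_1 = (0.0000, 0.0000, 2.0000)
after link 2: o_2 = (1.2941, -4.8296, 6.0000)
after link 3: o_3 = (4.1919, -5.6061, 10.0000)
after link 4: o_4 = (4.6919, -6.4721, 12.0000)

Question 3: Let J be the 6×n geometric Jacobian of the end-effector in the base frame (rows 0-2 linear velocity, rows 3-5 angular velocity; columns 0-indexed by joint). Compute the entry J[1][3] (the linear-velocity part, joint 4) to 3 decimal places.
axis z_3 = (0.0000,0.0000,1.0000); lever o_n−o_3 = (0.5000,-0.8660,2.0000)
cross product → J_v[:, 3] = (0.8660,0.5000,-0.0000)
J_ω[:, 3] = z_3
entry J[1][3] = 0.5000

0.500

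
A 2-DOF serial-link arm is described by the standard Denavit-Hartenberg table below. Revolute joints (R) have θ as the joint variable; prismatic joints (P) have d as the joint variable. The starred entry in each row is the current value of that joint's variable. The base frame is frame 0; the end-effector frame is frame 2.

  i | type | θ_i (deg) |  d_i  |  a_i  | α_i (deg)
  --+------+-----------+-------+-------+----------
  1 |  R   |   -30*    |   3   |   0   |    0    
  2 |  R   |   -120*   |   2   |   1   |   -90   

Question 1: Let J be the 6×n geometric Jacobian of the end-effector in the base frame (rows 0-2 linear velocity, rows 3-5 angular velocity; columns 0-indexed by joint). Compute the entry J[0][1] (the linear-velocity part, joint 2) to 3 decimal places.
axis z_1 = (0.0000,0.0000,1.0000); lever o_n−o_1 = (-0.8660,-0.5000,2.0000)
cross product → J_v[:, 1] = (0.5000,-0.8660,0.0000)
J_ω[:, 1] = z_1
entry J[0][1] = 0.5000

0.500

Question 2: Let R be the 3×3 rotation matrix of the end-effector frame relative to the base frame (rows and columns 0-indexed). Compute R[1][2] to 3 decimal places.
End-effector z-axis (col 2 of R) = (0.5000,-0.8660,0.0000)
R[1][2] = -0.8660

-0.866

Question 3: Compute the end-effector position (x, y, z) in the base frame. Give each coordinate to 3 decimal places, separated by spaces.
after link 1: o_1 = (0.0000, 0.0000, 3.0000)
after link 2: o_2 = (-0.8660, -0.5000, 5.0000)

-0.866 -0.500 5.000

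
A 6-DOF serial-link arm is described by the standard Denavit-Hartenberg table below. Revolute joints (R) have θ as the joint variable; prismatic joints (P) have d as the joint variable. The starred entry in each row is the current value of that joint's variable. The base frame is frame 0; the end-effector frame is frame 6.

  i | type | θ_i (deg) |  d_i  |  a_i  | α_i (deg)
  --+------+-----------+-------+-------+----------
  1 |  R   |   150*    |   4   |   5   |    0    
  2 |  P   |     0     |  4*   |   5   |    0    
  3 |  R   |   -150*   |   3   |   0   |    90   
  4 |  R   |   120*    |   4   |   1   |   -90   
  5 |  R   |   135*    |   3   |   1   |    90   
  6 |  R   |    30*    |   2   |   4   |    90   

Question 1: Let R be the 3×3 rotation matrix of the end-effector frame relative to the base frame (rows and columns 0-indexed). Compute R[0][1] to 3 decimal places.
-0.354

End-effector y-axis (col 1 of R) = (-0.3536,0.7071,0.6124)
R[0][1] = -0.3536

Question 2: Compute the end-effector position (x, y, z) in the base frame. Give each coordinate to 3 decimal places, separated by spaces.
-12.619 5.571 7.857

after link 1: o_1 = (-4.3301, 2.5000, 4.0000)
after link 2: o_2 = (-8.6603, 5.0000, 8.0000)
after link 3: o_3 = (-8.6603, 5.0000, 11.0000)
after link 4: o_4 = (-9.1603, 1.0000, 11.8660)
after link 5: o_5 = (-11.4048, 1.7071, 9.7537)
after link 6: o_6 = (-12.6192, 5.5708, 7.8571)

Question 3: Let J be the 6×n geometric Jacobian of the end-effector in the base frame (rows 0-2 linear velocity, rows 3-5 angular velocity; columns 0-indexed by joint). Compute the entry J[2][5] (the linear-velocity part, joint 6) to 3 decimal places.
axis z_5 = (-0.3536,0.7071,0.6124); lever o_n−o_5 = (-1.2144,3.8637,-1.8966)
cross product → J_v[:, 5] = (-3.7071,-1.4142,-0.5073)
J_ω[:, 5] = z_5
entry J[2][5] = -0.5073

-0.507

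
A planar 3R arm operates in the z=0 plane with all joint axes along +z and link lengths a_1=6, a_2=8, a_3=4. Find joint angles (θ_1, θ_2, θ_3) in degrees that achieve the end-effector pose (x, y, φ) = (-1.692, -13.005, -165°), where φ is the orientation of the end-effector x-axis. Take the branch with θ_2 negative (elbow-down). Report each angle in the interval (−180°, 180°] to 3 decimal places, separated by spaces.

wrist centre = target − a_3·(cos φ, sin φ) = (2.1717, -11.9697)
cos θ_2 = (147.9906−6²−8²)/(2·6·8) = 0.4999; θ_2 = -60.0065° (elbow-down)
β = atan2(-11.9697,2.1717) = -79.7165°; ψ = atan2(-6.9287,9.9992) = -34.7189°
θ_1 = β − ψ = -44.9977°
θ_3 = φ − θ_1 − θ_2 = -59.9959° (wrapped to (-180°,180°])

-44.998 -60.006 -59.996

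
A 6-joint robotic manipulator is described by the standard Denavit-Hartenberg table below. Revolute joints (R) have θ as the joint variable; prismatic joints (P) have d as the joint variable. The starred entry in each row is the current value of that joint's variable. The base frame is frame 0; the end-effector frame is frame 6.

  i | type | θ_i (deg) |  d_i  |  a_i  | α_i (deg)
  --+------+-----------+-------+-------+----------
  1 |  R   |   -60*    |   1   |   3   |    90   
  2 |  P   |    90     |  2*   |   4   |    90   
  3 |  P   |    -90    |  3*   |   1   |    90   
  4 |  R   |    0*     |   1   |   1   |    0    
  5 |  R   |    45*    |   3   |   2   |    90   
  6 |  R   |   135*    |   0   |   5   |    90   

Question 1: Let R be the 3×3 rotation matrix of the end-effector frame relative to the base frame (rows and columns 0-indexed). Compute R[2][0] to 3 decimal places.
-0.707

End-effector x-axis (col 0 of R) = (-0.6830,0.1830,-0.7071)
R[2][0] = -0.7071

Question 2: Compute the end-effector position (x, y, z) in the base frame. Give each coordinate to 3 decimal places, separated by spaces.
after link 1: o_1 = (1.5000, -2.5981, 1.0000)
after link 2: o_2 = (-0.2321, -3.5981, 5.0000)
after link 3: o_3 = (2.1340, -5.6962, 5.0000)
after link 4: o_4 = (3.0000, -5.1962, 4.0000)
after link 5: o_5 = (4.9319, -5.7138, 1.0000)
after link 6: o_6 = (1.5168, -4.7987, -2.5355)

1.517 -4.799 -2.536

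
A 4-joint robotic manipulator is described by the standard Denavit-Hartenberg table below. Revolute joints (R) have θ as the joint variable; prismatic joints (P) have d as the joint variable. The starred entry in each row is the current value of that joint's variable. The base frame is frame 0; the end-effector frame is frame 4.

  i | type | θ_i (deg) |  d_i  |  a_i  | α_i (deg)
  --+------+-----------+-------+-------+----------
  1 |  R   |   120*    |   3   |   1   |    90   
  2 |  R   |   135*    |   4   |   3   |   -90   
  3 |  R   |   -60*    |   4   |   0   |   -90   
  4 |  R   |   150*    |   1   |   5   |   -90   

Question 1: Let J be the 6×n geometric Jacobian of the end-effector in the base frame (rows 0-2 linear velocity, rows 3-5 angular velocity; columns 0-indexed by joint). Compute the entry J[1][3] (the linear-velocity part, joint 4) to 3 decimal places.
axis z_3 = (-0.1268,-0.7803,0.6124); lever o_n−o_3 = (-5.0238,0.2014,0.8492)
cross product → J_v[:, 3] = (-0.7860,-2.9687,-3.9457)
J_ω[:, 3] = z_3
entry J[1][3] = -2.9687

-2.969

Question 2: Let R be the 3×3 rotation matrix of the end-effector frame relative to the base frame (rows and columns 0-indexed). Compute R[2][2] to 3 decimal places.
-0.789

End-effector z-axis (col 2 of R) = (-0.1572,-0.5937,-0.7891)
R[2][2] = -0.7891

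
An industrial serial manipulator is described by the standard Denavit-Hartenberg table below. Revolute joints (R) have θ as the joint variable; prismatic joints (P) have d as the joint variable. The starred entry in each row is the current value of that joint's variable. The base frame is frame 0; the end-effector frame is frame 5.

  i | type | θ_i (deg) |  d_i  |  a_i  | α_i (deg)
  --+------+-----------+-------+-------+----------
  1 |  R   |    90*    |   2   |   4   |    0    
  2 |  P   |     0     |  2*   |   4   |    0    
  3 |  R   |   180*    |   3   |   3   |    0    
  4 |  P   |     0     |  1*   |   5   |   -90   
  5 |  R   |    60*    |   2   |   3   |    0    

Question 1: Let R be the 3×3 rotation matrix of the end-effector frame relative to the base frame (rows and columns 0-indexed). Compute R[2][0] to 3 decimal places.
End-effector x-axis (col 0 of R) = (-0.0000,-0.5000,-0.8660)
R[2][0] = -0.8660

-0.866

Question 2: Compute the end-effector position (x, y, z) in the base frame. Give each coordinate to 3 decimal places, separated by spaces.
after link 1: o_1 = (0.0000, 4.0000, 2.0000)
after link 2: o_2 = (0.0000, 8.0000, 4.0000)
after link 3: o_3 = (-0.0000, 5.0000, 7.0000)
after link 4: o_4 = (-0.0000, 0.0000, 8.0000)
after link 5: o_5 = (2.0000, -1.5000, 5.4019)

2.000 -1.500 5.402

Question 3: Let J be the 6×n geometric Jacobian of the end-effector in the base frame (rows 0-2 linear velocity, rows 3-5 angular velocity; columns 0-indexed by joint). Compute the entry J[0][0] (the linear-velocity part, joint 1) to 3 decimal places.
axis z_0 = ẑ; lever o_n−o_0 = (2.0000,-1.5000,5.4019)
cross product → J_v[:, 0] = (1.5000,2.0000,-0.0000)
J_ω[:, 0] = z_0
entry J[0][0] = 1.5000

1.500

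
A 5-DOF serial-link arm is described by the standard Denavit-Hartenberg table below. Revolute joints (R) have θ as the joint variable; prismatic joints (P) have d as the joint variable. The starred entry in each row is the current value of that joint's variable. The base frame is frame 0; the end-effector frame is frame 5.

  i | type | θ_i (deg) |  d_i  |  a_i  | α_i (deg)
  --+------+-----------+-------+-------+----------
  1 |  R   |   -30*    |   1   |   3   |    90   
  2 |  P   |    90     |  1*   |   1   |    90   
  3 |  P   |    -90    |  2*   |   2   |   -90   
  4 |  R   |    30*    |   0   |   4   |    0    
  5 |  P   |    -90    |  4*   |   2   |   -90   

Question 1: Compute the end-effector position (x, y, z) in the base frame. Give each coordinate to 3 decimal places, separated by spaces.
after link 1: o_1 = (2.5981, -1.5000, 1.0000)
after link 2: o_2 = (2.0981, -2.3660, 2.0000)
after link 3: o_3 = (4.8301, -1.6340, 2.0000)
after link 4: o_4 = (4.8301, 2.3660, 2.0000)
after link 5: o_5 = (6.8301, 2.3660, 6.0000)

6.830 2.366 6.000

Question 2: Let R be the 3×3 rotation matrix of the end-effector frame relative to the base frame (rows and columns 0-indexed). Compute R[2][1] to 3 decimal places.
-1.000

End-effector y-axis (col 1 of R) = (-0.0000,0.0000,-1.0000)
R[2][1] = -1.0000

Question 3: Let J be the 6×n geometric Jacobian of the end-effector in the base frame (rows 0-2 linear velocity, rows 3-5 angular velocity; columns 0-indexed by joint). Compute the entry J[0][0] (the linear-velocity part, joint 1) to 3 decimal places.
axis z_0 = ẑ; lever o_n−o_0 = (6.8301,2.3660,6.0000)
cross product → J_v[:, 0] = (-2.3660,6.8301,0.0000)
J_ω[:, 0] = z_0
entry J[0][0] = -2.3660

-2.366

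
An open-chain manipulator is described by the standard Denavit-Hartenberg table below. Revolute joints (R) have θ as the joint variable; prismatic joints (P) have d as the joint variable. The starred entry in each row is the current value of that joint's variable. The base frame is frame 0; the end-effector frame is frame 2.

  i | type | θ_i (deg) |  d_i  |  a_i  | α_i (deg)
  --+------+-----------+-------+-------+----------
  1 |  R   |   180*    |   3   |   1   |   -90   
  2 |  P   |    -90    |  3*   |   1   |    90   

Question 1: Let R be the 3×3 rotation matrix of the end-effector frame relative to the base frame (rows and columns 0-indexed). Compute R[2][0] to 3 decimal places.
1.000

End-effector x-axis (col 0 of R) = (-0.0000,0.0000,1.0000)
R[2][0] = 1.0000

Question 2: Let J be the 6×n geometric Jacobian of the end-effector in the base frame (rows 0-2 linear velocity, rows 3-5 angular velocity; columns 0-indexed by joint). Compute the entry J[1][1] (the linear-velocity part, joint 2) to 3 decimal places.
prismatic axis z_1 = (-0.0000,-1.0000,0.0000)
J_v[:, 1] = z_1; J_ω[:, 1] = (0,0,0)
entry J[1][1] = -1.0000

-1.000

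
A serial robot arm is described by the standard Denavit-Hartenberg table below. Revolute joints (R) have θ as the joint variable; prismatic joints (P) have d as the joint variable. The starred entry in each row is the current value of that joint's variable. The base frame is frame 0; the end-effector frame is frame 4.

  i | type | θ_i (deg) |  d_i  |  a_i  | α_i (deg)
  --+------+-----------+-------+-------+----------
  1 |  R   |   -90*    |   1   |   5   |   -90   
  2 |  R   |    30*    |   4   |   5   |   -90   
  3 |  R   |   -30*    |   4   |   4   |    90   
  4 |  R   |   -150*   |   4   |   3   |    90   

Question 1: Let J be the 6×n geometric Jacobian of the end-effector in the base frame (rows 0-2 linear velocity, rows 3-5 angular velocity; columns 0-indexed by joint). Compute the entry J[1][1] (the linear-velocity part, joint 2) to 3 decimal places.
4.272

axis z_1 = (1.0000,0.0000,0.0000); lever o_n−o_1 = (8.1651,-2.3995,-4.2721)
cross product → J_v[:, 1] = (-0.0000,4.2721,-2.3995)
J_ω[:, 1] = z_1
entry J[1][1] = 4.2721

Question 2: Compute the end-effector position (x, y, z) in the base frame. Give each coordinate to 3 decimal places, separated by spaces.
after link 1: o_1 = (0.0000, -5.0000, 1.0000)
after link 2: o_2 = (4.0000, -9.3301, -1.5000)
after link 3: o_3 = (6.0000, -10.3301, -6.6962)
after link 4: o_4 = (8.1651, -7.3995, -3.2721)

8.165 -7.400 -3.272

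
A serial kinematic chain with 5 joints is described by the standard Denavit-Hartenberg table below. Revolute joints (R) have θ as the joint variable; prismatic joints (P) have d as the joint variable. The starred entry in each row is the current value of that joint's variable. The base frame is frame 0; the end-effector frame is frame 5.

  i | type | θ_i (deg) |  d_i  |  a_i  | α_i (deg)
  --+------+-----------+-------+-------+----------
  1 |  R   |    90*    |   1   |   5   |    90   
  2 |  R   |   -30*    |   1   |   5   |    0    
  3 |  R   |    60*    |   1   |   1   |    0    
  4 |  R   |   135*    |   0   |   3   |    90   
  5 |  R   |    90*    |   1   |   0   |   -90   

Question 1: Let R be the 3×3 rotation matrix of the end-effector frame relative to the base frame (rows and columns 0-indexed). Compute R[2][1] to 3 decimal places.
-0.966

End-effector y-axis (col 1 of R) = (-0.0000,-0.2588,-0.9659)
R[2][1] = -0.9659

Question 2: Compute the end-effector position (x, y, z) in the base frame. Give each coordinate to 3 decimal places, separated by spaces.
2.000 7.557 0.742

after link 1: o_1 = (0.0000, 5.0000, 1.0000)
after link 2: o_2 = (1.0000, 9.3301, -1.5000)
after link 3: o_3 = (2.0000, 10.1962, -1.0000)
after link 4: o_4 = (2.0000, 7.2984, -0.2235)
after link 5: o_5 = (2.0000, 7.5572, 0.7424)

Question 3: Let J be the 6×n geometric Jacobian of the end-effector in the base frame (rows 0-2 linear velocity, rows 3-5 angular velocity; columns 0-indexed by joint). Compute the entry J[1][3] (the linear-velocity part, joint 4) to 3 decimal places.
axis z_3 = (1.0000,-0.0000,0.0000); lever o_n−o_3 = (-0.0000,-2.6390,1.7424)
cross product → J_v[:, 3] = (0.0000,-1.7424,-2.6390)
J_ω[:, 3] = z_3
entry J[1][3] = -1.7424

-1.742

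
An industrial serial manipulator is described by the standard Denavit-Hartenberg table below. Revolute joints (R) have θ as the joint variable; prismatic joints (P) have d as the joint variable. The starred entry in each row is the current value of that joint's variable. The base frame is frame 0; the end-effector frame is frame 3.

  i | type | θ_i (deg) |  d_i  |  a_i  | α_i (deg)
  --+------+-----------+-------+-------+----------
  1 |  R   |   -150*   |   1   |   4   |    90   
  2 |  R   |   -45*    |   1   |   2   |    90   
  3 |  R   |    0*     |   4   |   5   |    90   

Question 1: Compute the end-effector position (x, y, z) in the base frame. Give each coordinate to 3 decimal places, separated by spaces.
after link 1: o_1 = (-3.4641, -2.0000, 1.0000)
after link 2: o_2 = (-5.1888, -1.8411, -0.4142)
after link 3: o_3 = (-5.8012, -2.1946, -6.7782)

-5.801 -2.195 -6.778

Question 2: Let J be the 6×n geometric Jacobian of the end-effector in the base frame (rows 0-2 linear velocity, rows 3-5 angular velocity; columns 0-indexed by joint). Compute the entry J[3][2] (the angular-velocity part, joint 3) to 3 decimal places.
axis z_2 = (0.6124,0.3536,-0.7071); lever o_n−o_2 = (-0.6124,-0.3536,-6.3640)
cross product → J_v[:, 2] = (-2.5000,4.3301,0.0000)
J_ω[:, 2] = z_2
entry J[3][2] = 0.6124

0.612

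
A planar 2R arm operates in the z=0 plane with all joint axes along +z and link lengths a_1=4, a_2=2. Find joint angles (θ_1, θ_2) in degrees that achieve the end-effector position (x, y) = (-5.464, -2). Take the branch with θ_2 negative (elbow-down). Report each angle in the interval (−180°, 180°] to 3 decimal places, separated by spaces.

cos θ_2 = (33.8553−4²−2²)/(2·4·2) = 0.8660; θ_2 = -30.0080° (elbow-down)
β = atan2(-2.0000,-5.4640) = -159.8957°; ψ = atan2(-1.0002,5.7319) = -9.8987°
θ_1 = β − ψ = -149.9971°

-149.997 -30.008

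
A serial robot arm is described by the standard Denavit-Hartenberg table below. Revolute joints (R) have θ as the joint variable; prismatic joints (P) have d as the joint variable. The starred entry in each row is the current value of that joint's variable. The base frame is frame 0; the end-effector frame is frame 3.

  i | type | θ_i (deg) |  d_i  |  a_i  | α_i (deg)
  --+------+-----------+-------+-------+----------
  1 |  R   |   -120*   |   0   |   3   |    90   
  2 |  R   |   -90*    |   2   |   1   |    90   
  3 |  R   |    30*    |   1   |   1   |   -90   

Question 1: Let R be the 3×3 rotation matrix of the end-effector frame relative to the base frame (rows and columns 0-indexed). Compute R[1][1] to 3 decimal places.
-0.866

End-effector y-axis (col 1 of R) = (-0.5000,-0.8660,0.0000)
R[1][1] = -0.8660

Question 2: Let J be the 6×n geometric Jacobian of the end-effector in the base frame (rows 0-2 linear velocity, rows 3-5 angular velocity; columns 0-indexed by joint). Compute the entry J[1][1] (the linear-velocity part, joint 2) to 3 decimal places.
axis z_1 = (-0.8660,0.5000,0.0000); lever o_n−o_1 = (-1.6651,2.1160,-1.8660)
cross product → J_v[:, 1] = (-0.9330,-1.6160,-1.0000)
J_ω[:, 1] = z_1
entry J[1][1] = -1.6160

-1.616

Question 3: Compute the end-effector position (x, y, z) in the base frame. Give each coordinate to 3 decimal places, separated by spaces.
after link 1: o_1 = (-1.5000, -2.5981, 0.0000)
after link 2: o_2 = (-3.2321, -1.5981, -1.0000)
after link 3: o_3 = (-3.1651, -0.4821, -1.8660)

-3.165 -0.482 -1.866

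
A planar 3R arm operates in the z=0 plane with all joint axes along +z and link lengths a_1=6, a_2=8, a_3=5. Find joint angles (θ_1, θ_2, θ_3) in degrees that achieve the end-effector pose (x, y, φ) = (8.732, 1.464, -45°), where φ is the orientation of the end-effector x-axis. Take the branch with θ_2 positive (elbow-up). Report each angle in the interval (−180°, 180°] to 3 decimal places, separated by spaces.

-30.005 120.001 -134.996

wrist centre = target − a_3·(cos φ, sin φ) = (5.1965, 4.9995)
cos θ_2 = (51.9986−6²−8²)/(2·6·8) = -0.5000; θ_2 = 120.0010° (elbow-up)
β = atan2(4.9995,5.1965) = 43.8935°; ψ = atan2(6.9281,1.9999) = 73.8986°
θ_1 = β − ψ = -30.0051°
θ_3 = φ − θ_1 − θ_2 = -134.9958° (wrapped to (-180°,180°])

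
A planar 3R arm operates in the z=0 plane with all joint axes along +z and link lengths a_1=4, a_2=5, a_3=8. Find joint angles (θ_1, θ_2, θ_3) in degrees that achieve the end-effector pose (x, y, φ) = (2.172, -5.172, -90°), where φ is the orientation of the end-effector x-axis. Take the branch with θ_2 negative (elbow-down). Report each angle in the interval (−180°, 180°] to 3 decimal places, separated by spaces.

wrist centre = target − a_3·(cos φ, sin φ) = (2.1720, 2.8280)
cos θ_2 = (12.7152−4²−5²)/(2·4·5) = -0.7071; θ_2 = -135.0011° (elbow-down)
β = atan2(2.8280,2.1720) = 52.4745°; ψ = atan2(-3.5355,0.4644) = -82.5168°
θ_1 = β − ψ = 134.9913°
θ_3 = φ − θ_1 − θ_2 = -89.9902° (wrapped to (-180°,180°])

134.991 -135.001 -89.990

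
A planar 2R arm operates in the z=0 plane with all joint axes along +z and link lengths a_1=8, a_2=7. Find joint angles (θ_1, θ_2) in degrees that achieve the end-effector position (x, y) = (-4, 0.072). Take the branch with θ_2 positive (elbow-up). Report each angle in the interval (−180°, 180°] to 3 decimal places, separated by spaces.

cos θ_2 = (16.0052−8²−7²)/(2·8·7) = -0.8660; θ_2 = 150.0000° (elbow-up)
β = atan2(0.0720,-4.0000) = 178.9688°; ψ = atan2(3.5000,1.9378) = 61.0283°
θ_1 = β − ψ = 117.9405°

117.940 150.000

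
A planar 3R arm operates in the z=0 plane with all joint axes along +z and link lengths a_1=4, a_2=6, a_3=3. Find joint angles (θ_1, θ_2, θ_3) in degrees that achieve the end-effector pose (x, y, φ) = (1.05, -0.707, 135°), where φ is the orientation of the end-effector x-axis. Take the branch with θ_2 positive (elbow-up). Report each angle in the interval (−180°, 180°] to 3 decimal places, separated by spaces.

-135.005 135.004 135.001

wrist centre = target − a_3·(cos φ, sin φ) = (3.1713, -2.8283)
cos θ_2 = (18.0567−4²−6²)/(2·4·6) = -0.7072; θ_2 = 135.0037° (elbow-up)
β = atan2(-2.8283,3.1713) = -41.7280°; ψ = atan2(4.2424,-0.2429) = 93.2772°
θ_1 = β − ψ = -135.0051°
θ_3 = φ − θ_1 − θ_2 = 135.0014° (wrapped to (-180°,180°])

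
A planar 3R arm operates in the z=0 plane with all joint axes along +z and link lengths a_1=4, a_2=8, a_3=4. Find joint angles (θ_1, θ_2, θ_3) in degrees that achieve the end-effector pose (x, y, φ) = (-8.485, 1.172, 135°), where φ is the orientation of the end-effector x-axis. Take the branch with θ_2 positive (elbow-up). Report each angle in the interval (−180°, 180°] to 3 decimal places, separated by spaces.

89.990 135.006 -89.996

wrist centre = target − a_3·(cos φ, sin φ) = (-5.6566, -1.6564)
cos θ_2 = (34.7406−4²−8²)/(2·4·8) = -0.7072; θ_2 = 135.0058° (elbow-up)
β = atan2(-1.6564,-5.6566) = -163.6783°; ψ = atan2(5.6563,-1.6574) = 106.3319°
θ_1 = β − ψ = -270.0101°
θ_3 = φ − θ_1 − θ_2 = -89.9957° (wrapped to (-180°,180°])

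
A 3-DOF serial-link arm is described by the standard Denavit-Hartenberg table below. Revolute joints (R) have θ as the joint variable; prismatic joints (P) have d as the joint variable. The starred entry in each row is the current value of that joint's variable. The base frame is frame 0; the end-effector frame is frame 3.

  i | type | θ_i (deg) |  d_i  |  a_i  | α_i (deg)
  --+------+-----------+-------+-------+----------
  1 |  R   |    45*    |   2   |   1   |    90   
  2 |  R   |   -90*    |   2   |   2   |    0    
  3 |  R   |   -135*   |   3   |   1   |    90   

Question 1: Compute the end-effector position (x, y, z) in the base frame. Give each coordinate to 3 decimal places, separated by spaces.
3.743 -3.328 0.707

after link 1: o_1 = (0.7071, 0.7071, 2.0000)
after link 2: o_2 = (2.1213, -0.7071, 0.0000)
after link 3: o_3 = (3.7426, -3.3284, 0.7071)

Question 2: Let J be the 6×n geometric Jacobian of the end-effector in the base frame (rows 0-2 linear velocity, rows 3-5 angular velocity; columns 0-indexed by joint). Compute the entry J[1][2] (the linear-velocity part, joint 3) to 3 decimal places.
axis z_2 = (0.7071,-0.7071,0.0000); lever o_n−o_2 = (1.6213,-2.6213,0.7071)
cross product → J_v[:, 2] = (-0.5000,-0.5000,-0.7071)
J_ω[:, 2] = z_2
entry J[1][2] = -0.5000

-0.500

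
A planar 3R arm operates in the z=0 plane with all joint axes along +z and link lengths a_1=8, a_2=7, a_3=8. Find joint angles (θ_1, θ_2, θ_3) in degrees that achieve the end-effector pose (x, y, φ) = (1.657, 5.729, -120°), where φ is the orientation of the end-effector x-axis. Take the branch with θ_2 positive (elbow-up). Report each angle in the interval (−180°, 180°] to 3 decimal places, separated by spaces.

wrist centre = target − a_3·(cos φ, sin φ) = (5.6570, 12.6572)
cos θ_2 = (192.2064−8²−7²)/(2·8·7) = 0.7072; θ_2 = 44.9924° (elbow-up)
β = atan2(12.6572,5.6570) = 65.9183°; ψ = atan2(4.9491,12.9504) = 20.9147°
θ_1 = β − ψ = 45.0035°
θ_3 = φ − θ_1 − θ_2 = 150.0040° (wrapped to (-180°,180°])

45.004 44.992 150.004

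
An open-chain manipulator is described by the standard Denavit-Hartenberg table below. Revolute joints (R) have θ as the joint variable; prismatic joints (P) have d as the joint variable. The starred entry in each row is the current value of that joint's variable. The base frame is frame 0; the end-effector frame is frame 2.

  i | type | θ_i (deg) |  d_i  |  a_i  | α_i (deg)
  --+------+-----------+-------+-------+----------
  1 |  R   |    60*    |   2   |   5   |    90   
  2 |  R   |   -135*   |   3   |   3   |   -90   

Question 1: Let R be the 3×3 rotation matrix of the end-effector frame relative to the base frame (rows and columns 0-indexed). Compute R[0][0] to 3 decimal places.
-0.354

End-effector x-axis (col 0 of R) = (-0.3536,-0.6124,-0.7071)
R[0][0] = -0.3536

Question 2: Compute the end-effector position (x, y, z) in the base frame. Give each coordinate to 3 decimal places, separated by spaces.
after link 1: o_1 = (2.5000, 4.3301, 2.0000)
after link 2: o_2 = (4.0374, 0.9930, -0.1213)

4.037 0.993 -0.121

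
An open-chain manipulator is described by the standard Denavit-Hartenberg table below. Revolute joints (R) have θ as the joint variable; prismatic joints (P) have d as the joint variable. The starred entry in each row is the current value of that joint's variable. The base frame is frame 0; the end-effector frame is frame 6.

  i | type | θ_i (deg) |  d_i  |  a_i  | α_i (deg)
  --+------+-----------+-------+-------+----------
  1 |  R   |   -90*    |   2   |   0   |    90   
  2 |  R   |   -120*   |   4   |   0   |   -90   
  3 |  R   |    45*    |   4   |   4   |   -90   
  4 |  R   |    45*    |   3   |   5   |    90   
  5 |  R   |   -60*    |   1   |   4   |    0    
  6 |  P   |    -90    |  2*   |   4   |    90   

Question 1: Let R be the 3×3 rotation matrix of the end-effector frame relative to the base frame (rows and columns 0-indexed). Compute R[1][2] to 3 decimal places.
End-effector z-axis (col 2 of R) = (0.3624,-0.7374,0.5701)
R[1][2] = -0.7374

-0.737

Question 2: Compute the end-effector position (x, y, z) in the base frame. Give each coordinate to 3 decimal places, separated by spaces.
after link 1: o_1 = (0.0000, 0.0000, 2.0000)
after link 2: o_2 = (-4.0000, -0.0000, 2.0000)
after link 3: o_3 = (-1.1716, -2.0499, -2.4495)
after link 4: o_4 = (3.4497, 1.2013, -1.0097)
after link 5: o_5 = (2.5003, 3.7884, -4.0765)
after link 6: o_6 = (0.3540, 0.7834, -6.5991)

0.354 0.783 -6.599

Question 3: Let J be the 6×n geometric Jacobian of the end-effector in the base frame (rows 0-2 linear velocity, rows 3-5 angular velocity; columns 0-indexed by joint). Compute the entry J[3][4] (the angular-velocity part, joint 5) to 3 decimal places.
0.500

axis z_4 = (0.5000,-0.3624,-0.7866); lever o_n−o_4 = (-3.0958,-0.4179,-5.5894)
cross product → J_v[:, 4] = (1.6968,5.2297,-1.3307)
J_ω[:, 4] = z_4
entry J[3][4] = 0.5000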